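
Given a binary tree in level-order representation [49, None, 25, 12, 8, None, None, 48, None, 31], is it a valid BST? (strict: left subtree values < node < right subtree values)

Level-order array: [49, None, 25, 12, 8, None, None, 48, None, 31]
Validate using subtree bounds (lo, hi): at each node, require lo < value < hi,
then recurse left with hi=value and right with lo=value.
Preorder trace (stopping at first violation):
  at node 49 with bounds (-inf, +inf): OK
  at node 25 with bounds (49, +inf): VIOLATION
Node 25 violates its bound: not (49 < 25 < +inf).
Result: Not a valid BST


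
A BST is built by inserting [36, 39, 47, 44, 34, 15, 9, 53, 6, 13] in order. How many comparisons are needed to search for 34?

Search path for 34: 36 -> 34
Found: True
Comparisons: 2


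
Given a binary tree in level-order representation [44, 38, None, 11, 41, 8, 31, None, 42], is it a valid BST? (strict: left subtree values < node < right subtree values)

Level-order array: [44, 38, None, 11, 41, 8, 31, None, 42]
Validate using subtree bounds (lo, hi): at each node, require lo < value < hi,
then recurse left with hi=value and right with lo=value.
Preorder trace (stopping at first violation):
  at node 44 with bounds (-inf, +inf): OK
  at node 38 with bounds (-inf, 44): OK
  at node 11 with bounds (-inf, 38): OK
  at node 8 with bounds (-inf, 11): OK
  at node 31 with bounds (11, 38): OK
  at node 41 with bounds (38, 44): OK
  at node 42 with bounds (41, 44): OK
No violation found at any node.
Result: Valid BST


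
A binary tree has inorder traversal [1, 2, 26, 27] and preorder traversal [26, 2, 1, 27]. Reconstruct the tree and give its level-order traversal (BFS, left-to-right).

Inorder:  [1, 2, 26, 27]
Preorder: [26, 2, 1, 27]
Algorithm: preorder visits root first, so consume preorder in order;
for each root, split the current inorder slice at that value into
left-subtree inorder and right-subtree inorder, then recurse.
Recursive splits:
  root=26; inorder splits into left=[1, 2], right=[27]
  root=2; inorder splits into left=[1], right=[]
  root=1; inorder splits into left=[], right=[]
  root=27; inorder splits into left=[], right=[]
Reconstructed level-order: [26, 2, 27, 1]


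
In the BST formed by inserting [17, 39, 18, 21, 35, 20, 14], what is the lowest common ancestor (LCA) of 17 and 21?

Tree insertion order: [17, 39, 18, 21, 35, 20, 14]
Tree (level-order array): [17, 14, 39, None, None, 18, None, None, 21, 20, 35]
In a BST, the LCA of p=17, q=21 is the first node v on the
root-to-leaf path with p <= v <= q (go left if both < v, right if both > v).
Walk from root:
  at 17: 17 <= 17 <= 21, this is the LCA
LCA = 17


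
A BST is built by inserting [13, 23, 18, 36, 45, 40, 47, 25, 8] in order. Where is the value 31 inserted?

Starting tree (level order): [13, 8, 23, None, None, 18, 36, None, None, 25, 45, None, None, 40, 47]
Insertion path: 13 -> 23 -> 36 -> 25
Result: insert 31 as right child of 25
Final tree (level order): [13, 8, 23, None, None, 18, 36, None, None, 25, 45, None, 31, 40, 47]


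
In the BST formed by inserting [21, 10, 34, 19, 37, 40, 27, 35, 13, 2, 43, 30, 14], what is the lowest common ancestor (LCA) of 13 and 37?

Tree insertion order: [21, 10, 34, 19, 37, 40, 27, 35, 13, 2, 43, 30, 14]
Tree (level-order array): [21, 10, 34, 2, 19, 27, 37, None, None, 13, None, None, 30, 35, 40, None, 14, None, None, None, None, None, 43]
In a BST, the LCA of p=13, q=37 is the first node v on the
root-to-leaf path with p <= v <= q (go left if both < v, right if both > v).
Walk from root:
  at 21: 13 <= 21 <= 37, this is the LCA
LCA = 21


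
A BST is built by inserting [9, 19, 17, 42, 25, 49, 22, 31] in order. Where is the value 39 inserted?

Starting tree (level order): [9, None, 19, 17, 42, None, None, 25, 49, 22, 31]
Insertion path: 9 -> 19 -> 42 -> 25 -> 31
Result: insert 39 as right child of 31
Final tree (level order): [9, None, 19, 17, 42, None, None, 25, 49, 22, 31, None, None, None, None, None, 39]


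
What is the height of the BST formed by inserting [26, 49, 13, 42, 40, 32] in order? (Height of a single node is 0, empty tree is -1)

Insertion order: [26, 49, 13, 42, 40, 32]
Tree (level-order array): [26, 13, 49, None, None, 42, None, 40, None, 32]
Compute height bottom-up (empty subtree = -1):
  height(13) = 1 + max(-1, -1) = 0
  height(32) = 1 + max(-1, -1) = 0
  height(40) = 1 + max(0, -1) = 1
  height(42) = 1 + max(1, -1) = 2
  height(49) = 1 + max(2, -1) = 3
  height(26) = 1 + max(0, 3) = 4
Height = 4


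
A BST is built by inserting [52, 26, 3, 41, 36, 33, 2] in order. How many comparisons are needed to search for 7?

Search path for 7: 52 -> 26 -> 3
Found: False
Comparisons: 3


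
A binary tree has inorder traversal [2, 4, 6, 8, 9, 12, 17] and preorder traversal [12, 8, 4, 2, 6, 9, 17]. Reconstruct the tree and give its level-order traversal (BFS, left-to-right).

Inorder:  [2, 4, 6, 8, 9, 12, 17]
Preorder: [12, 8, 4, 2, 6, 9, 17]
Algorithm: preorder visits root first, so consume preorder in order;
for each root, split the current inorder slice at that value into
left-subtree inorder and right-subtree inorder, then recurse.
Recursive splits:
  root=12; inorder splits into left=[2, 4, 6, 8, 9], right=[17]
  root=8; inorder splits into left=[2, 4, 6], right=[9]
  root=4; inorder splits into left=[2], right=[6]
  root=2; inorder splits into left=[], right=[]
  root=6; inorder splits into left=[], right=[]
  root=9; inorder splits into left=[], right=[]
  root=17; inorder splits into left=[], right=[]
Reconstructed level-order: [12, 8, 17, 4, 9, 2, 6]


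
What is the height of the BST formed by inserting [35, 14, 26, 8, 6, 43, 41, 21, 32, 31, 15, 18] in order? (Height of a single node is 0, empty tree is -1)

Insertion order: [35, 14, 26, 8, 6, 43, 41, 21, 32, 31, 15, 18]
Tree (level-order array): [35, 14, 43, 8, 26, 41, None, 6, None, 21, 32, None, None, None, None, 15, None, 31, None, None, 18]
Compute height bottom-up (empty subtree = -1):
  height(6) = 1 + max(-1, -1) = 0
  height(8) = 1 + max(0, -1) = 1
  height(18) = 1 + max(-1, -1) = 0
  height(15) = 1 + max(-1, 0) = 1
  height(21) = 1 + max(1, -1) = 2
  height(31) = 1 + max(-1, -1) = 0
  height(32) = 1 + max(0, -1) = 1
  height(26) = 1 + max(2, 1) = 3
  height(14) = 1 + max(1, 3) = 4
  height(41) = 1 + max(-1, -1) = 0
  height(43) = 1 + max(0, -1) = 1
  height(35) = 1 + max(4, 1) = 5
Height = 5


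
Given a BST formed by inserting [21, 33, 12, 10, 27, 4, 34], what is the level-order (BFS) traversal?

Tree insertion order: [21, 33, 12, 10, 27, 4, 34]
Tree (level-order array): [21, 12, 33, 10, None, 27, 34, 4]
BFS from the root, enqueuing left then right child of each popped node:
  queue [21] -> pop 21, enqueue [12, 33], visited so far: [21]
  queue [12, 33] -> pop 12, enqueue [10], visited so far: [21, 12]
  queue [33, 10] -> pop 33, enqueue [27, 34], visited so far: [21, 12, 33]
  queue [10, 27, 34] -> pop 10, enqueue [4], visited so far: [21, 12, 33, 10]
  queue [27, 34, 4] -> pop 27, enqueue [none], visited so far: [21, 12, 33, 10, 27]
  queue [34, 4] -> pop 34, enqueue [none], visited so far: [21, 12, 33, 10, 27, 34]
  queue [4] -> pop 4, enqueue [none], visited so far: [21, 12, 33, 10, 27, 34, 4]
Result: [21, 12, 33, 10, 27, 34, 4]


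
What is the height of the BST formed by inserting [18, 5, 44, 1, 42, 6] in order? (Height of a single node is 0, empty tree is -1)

Insertion order: [18, 5, 44, 1, 42, 6]
Tree (level-order array): [18, 5, 44, 1, 6, 42]
Compute height bottom-up (empty subtree = -1):
  height(1) = 1 + max(-1, -1) = 0
  height(6) = 1 + max(-1, -1) = 0
  height(5) = 1 + max(0, 0) = 1
  height(42) = 1 + max(-1, -1) = 0
  height(44) = 1 + max(0, -1) = 1
  height(18) = 1 + max(1, 1) = 2
Height = 2


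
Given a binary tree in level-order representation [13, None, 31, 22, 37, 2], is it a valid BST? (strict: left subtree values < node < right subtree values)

Level-order array: [13, None, 31, 22, 37, 2]
Validate using subtree bounds (lo, hi): at each node, require lo < value < hi,
then recurse left with hi=value and right with lo=value.
Preorder trace (stopping at first violation):
  at node 13 with bounds (-inf, +inf): OK
  at node 31 with bounds (13, +inf): OK
  at node 22 with bounds (13, 31): OK
  at node 2 with bounds (13, 22): VIOLATION
Node 2 violates its bound: not (13 < 2 < 22).
Result: Not a valid BST


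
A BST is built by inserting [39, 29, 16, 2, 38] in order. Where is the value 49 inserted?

Starting tree (level order): [39, 29, None, 16, 38, 2]
Insertion path: 39
Result: insert 49 as right child of 39
Final tree (level order): [39, 29, 49, 16, 38, None, None, 2]


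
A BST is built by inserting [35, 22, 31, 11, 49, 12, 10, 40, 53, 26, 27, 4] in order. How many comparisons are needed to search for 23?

Search path for 23: 35 -> 22 -> 31 -> 26
Found: False
Comparisons: 4


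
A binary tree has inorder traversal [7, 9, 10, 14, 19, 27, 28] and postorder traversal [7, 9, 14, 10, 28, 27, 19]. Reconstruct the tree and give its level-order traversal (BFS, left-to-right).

Inorder:   [7, 9, 10, 14, 19, 27, 28]
Postorder: [7, 9, 14, 10, 28, 27, 19]
Algorithm: postorder visits root last, so walk postorder right-to-left;
each value is the root of the current inorder slice — split it at that
value, recurse on the right subtree first, then the left.
Recursive splits:
  root=19; inorder splits into left=[7, 9, 10, 14], right=[27, 28]
  root=27; inorder splits into left=[], right=[28]
  root=28; inorder splits into left=[], right=[]
  root=10; inorder splits into left=[7, 9], right=[14]
  root=14; inorder splits into left=[], right=[]
  root=9; inorder splits into left=[7], right=[]
  root=7; inorder splits into left=[], right=[]
Reconstructed level-order: [19, 10, 27, 9, 14, 28, 7]


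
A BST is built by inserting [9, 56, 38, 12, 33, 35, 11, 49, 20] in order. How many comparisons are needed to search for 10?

Search path for 10: 9 -> 56 -> 38 -> 12 -> 11
Found: False
Comparisons: 5


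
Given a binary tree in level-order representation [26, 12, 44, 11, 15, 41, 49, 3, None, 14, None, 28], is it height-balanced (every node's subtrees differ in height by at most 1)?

Tree (level-order array): [26, 12, 44, 11, 15, 41, 49, 3, None, 14, None, 28]
Definition: a tree is height-balanced if, at every node, |h(left) - h(right)| <= 1 (empty subtree has height -1).
Bottom-up per-node check:
  node 3: h_left=-1, h_right=-1, diff=0 [OK], height=0
  node 11: h_left=0, h_right=-1, diff=1 [OK], height=1
  node 14: h_left=-1, h_right=-1, diff=0 [OK], height=0
  node 15: h_left=0, h_right=-1, diff=1 [OK], height=1
  node 12: h_left=1, h_right=1, diff=0 [OK], height=2
  node 28: h_left=-1, h_right=-1, diff=0 [OK], height=0
  node 41: h_left=0, h_right=-1, diff=1 [OK], height=1
  node 49: h_left=-1, h_right=-1, diff=0 [OK], height=0
  node 44: h_left=1, h_right=0, diff=1 [OK], height=2
  node 26: h_left=2, h_right=2, diff=0 [OK], height=3
All nodes satisfy the balance condition.
Result: Balanced


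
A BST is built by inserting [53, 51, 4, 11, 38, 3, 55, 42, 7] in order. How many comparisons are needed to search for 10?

Search path for 10: 53 -> 51 -> 4 -> 11 -> 7
Found: False
Comparisons: 5


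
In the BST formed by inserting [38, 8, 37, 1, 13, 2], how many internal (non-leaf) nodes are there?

Tree built from: [38, 8, 37, 1, 13, 2]
Tree (level-order array): [38, 8, None, 1, 37, None, 2, 13]
Rule: An internal node has at least one child.
Per-node child counts:
  node 38: 1 child(ren)
  node 8: 2 child(ren)
  node 1: 1 child(ren)
  node 2: 0 child(ren)
  node 37: 1 child(ren)
  node 13: 0 child(ren)
Matching nodes: [38, 8, 1, 37]
Count of internal (non-leaf) nodes: 4


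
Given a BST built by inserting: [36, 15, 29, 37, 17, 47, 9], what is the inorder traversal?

Tree insertion order: [36, 15, 29, 37, 17, 47, 9]
Tree (level-order array): [36, 15, 37, 9, 29, None, 47, None, None, 17]
Inorder traversal: [9, 15, 17, 29, 36, 37, 47]


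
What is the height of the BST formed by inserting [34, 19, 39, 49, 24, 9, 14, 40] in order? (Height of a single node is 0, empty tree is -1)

Insertion order: [34, 19, 39, 49, 24, 9, 14, 40]
Tree (level-order array): [34, 19, 39, 9, 24, None, 49, None, 14, None, None, 40]
Compute height bottom-up (empty subtree = -1):
  height(14) = 1 + max(-1, -1) = 0
  height(9) = 1 + max(-1, 0) = 1
  height(24) = 1 + max(-1, -1) = 0
  height(19) = 1 + max(1, 0) = 2
  height(40) = 1 + max(-1, -1) = 0
  height(49) = 1 + max(0, -1) = 1
  height(39) = 1 + max(-1, 1) = 2
  height(34) = 1 + max(2, 2) = 3
Height = 3


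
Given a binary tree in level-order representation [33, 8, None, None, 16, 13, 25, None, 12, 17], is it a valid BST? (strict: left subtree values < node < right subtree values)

Level-order array: [33, 8, None, None, 16, 13, 25, None, 12, 17]
Validate using subtree bounds (lo, hi): at each node, require lo < value < hi,
then recurse left with hi=value and right with lo=value.
Preorder trace (stopping at first violation):
  at node 33 with bounds (-inf, +inf): OK
  at node 8 with bounds (-inf, 33): OK
  at node 16 with bounds (8, 33): OK
  at node 13 with bounds (8, 16): OK
  at node 12 with bounds (13, 16): VIOLATION
Node 12 violates its bound: not (13 < 12 < 16).
Result: Not a valid BST


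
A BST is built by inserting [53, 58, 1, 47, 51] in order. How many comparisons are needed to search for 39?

Search path for 39: 53 -> 1 -> 47
Found: False
Comparisons: 3


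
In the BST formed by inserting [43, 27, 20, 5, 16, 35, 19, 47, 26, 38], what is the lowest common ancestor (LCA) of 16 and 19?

Tree insertion order: [43, 27, 20, 5, 16, 35, 19, 47, 26, 38]
Tree (level-order array): [43, 27, 47, 20, 35, None, None, 5, 26, None, 38, None, 16, None, None, None, None, None, 19]
In a BST, the LCA of p=16, q=19 is the first node v on the
root-to-leaf path with p <= v <= q (go left if both < v, right if both > v).
Walk from root:
  at 43: both 16 and 19 < 43, go left
  at 27: both 16 and 19 < 27, go left
  at 20: both 16 and 19 < 20, go left
  at 5: both 16 and 19 > 5, go right
  at 16: 16 <= 16 <= 19, this is the LCA
LCA = 16


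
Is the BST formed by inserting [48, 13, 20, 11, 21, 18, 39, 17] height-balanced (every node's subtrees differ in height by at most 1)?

Tree (level-order array): [48, 13, None, 11, 20, None, None, 18, 21, 17, None, None, 39]
Definition: a tree is height-balanced if, at every node, |h(left) - h(right)| <= 1 (empty subtree has height -1).
Bottom-up per-node check:
  node 11: h_left=-1, h_right=-1, diff=0 [OK], height=0
  node 17: h_left=-1, h_right=-1, diff=0 [OK], height=0
  node 18: h_left=0, h_right=-1, diff=1 [OK], height=1
  node 39: h_left=-1, h_right=-1, diff=0 [OK], height=0
  node 21: h_left=-1, h_right=0, diff=1 [OK], height=1
  node 20: h_left=1, h_right=1, diff=0 [OK], height=2
  node 13: h_left=0, h_right=2, diff=2 [FAIL (|0-2|=2 > 1)], height=3
  node 48: h_left=3, h_right=-1, diff=4 [FAIL (|3--1|=4 > 1)], height=4
Node 13 violates the condition: |0 - 2| = 2 > 1.
Result: Not balanced


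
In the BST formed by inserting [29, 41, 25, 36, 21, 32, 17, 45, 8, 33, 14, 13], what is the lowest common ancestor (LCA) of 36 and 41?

Tree insertion order: [29, 41, 25, 36, 21, 32, 17, 45, 8, 33, 14, 13]
Tree (level-order array): [29, 25, 41, 21, None, 36, 45, 17, None, 32, None, None, None, 8, None, None, 33, None, 14, None, None, 13]
In a BST, the LCA of p=36, q=41 is the first node v on the
root-to-leaf path with p <= v <= q (go left if both < v, right if both > v).
Walk from root:
  at 29: both 36 and 41 > 29, go right
  at 41: 36 <= 41 <= 41, this is the LCA
LCA = 41


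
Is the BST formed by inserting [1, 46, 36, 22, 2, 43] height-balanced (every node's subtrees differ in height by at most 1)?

Tree (level-order array): [1, None, 46, 36, None, 22, 43, 2]
Definition: a tree is height-balanced if, at every node, |h(left) - h(right)| <= 1 (empty subtree has height -1).
Bottom-up per-node check:
  node 2: h_left=-1, h_right=-1, diff=0 [OK], height=0
  node 22: h_left=0, h_right=-1, diff=1 [OK], height=1
  node 43: h_left=-1, h_right=-1, diff=0 [OK], height=0
  node 36: h_left=1, h_right=0, diff=1 [OK], height=2
  node 46: h_left=2, h_right=-1, diff=3 [FAIL (|2--1|=3 > 1)], height=3
  node 1: h_left=-1, h_right=3, diff=4 [FAIL (|-1-3|=4 > 1)], height=4
Node 46 violates the condition: |2 - -1| = 3 > 1.
Result: Not balanced


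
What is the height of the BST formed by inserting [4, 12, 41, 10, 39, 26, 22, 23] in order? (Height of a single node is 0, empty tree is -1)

Insertion order: [4, 12, 41, 10, 39, 26, 22, 23]
Tree (level-order array): [4, None, 12, 10, 41, None, None, 39, None, 26, None, 22, None, None, 23]
Compute height bottom-up (empty subtree = -1):
  height(10) = 1 + max(-1, -1) = 0
  height(23) = 1 + max(-1, -1) = 0
  height(22) = 1 + max(-1, 0) = 1
  height(26) = 1 + max(1, -1) = 2
  height(39) = 1 + max(2, -1) = 3
  height(41) = 1 + max(3, -1) = 4
  height(12) = 1 + max(0, 4) = 5
  height(4) = 1 + max(-1, 5) = 6
Height = 6


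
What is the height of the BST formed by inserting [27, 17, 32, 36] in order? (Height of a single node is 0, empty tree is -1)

Insertion order: [27, 17, 32, 36]
Tree (level-order array): [27, 17, 32, None, None, None, 36]
Compute height bottom-up (empty subtree = -1):
  height(17) = 1 + max(-1, -1) = 0
  height(36) = 1 + max(-1, -1) = 0
  height(32) = 1 + max(-1, 0) = 1
  height(27) = 1 + max(0, 1) = 2
Height = 2


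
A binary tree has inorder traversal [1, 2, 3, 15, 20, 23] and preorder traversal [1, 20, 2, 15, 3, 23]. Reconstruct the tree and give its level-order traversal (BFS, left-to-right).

Inorder:  [1, 2, 3, 15, 20, 23]
Preorder: [1, 20, 2, 15, 3, 23]
Algorithm: preorder visits root first, so consume preorder in order;
for each root, split the current inorder slice at that value into
left-subtree inorder and right-subtree inorder, then recurse.
Recursive splits:
  root=1; inorder splits into left=[], right=[2, 3, 15, 20, 23]
  root=20; inorder splits into left=[2, 3, 15], right=[23]
  root=2; inorder splits into left=[], right=[3, 15]
  root=15; inorder splits into left=[3], right=[]
  root=3; inorder splits into left=[], right=[]
  root=23; inorder splits into left=[], right=[]
Reconstructed level-order: [1, 20, 2, 23, 15, 3]


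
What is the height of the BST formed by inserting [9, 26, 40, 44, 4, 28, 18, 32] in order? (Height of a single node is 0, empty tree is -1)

Insertion order: [9, 26, 40, 44, 4, 28, 18, 32]
Tree (level-order array): [9, 4, 26, None, None, 18, 40, None, None, 28, 44, None, 32]
Compute height bottom-up (empty subtree = -1):
  height(4) = 1 + max(-1, -1) = 0
  height(18) = 1 + max(-1, -1) = 0
  height(32) = 1 + max(-1, -1) = 0
  height(28) = 1 + max(-1, 0) = 1
  height(44) = 1 + max(-1, -1) = 0
  height(40) = 1 + max(1, 0) = 2
  height(26) = 1 + max(0, 2) = 3
  height(9) = 1 + max(0, 3) = 4
Height = 4


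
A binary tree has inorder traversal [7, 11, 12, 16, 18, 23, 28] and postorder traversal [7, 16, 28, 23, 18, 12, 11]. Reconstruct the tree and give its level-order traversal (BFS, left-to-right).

Inorder:   [7, 11, 12, 16, 18, 23, 28]
Postorder: [7, 16, 28, 23, 18, 12, 11]
Algorithm: postorder visits root last, so walk postorder right-to-left;
each value is the root of the current inorder slice — split it at that
value, recurse on the right subtree first, then the left.
Recursive splits:
  root=11; inorder splits into left=[7], right=[12, 16, 18, 23, 28]
  root=12; inorder splits into left=[], right=[16, 18, 23, 28]
  root=18; inorder splits into left=[16], right=[23, 28]
  root=23; inorder splits into left=[], right=[28]
  root=28; inorder splits into left=[], right=[]
  root=16; inorder splits into left=[], right=[]
  root=7; inorder splits into left=[], right=[]
Reconstructed level-order: [11, 7, 12, 18, 16, 23, 28]


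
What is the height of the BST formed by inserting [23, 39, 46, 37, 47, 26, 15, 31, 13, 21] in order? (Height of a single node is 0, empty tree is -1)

Insertion order: [23, 39, 46, 37, 47, 26, 15, 31, 13, 21]
Tree (level-order array): [23, 15, 39, 13, 21, 37, 46, None, None, None, None, 26, None, None, 47, None, 31]
Compute height bottom-up (empty subtree = -1):
  height(13) = 1 + max(-1, -1) = 0
  height(21) = 1 + max(-1, -1) = 0
  height(15) = 1 + max(0, 0) = 1
  height(31) = 1 + max(-1, -1) = 0
  height(26) = 1 + max(-1, 0) = 1
  height(37) = 1 + max(1, -1) = 2
  height(47) = 1 + max(-1, -1) = 0
  height(46) = 1 + max(-1, 0) = 1
  height(39) = 1 + max(2, 1) = 3
  height(23) = 1 + max(1, 3) = 4
Height = 4


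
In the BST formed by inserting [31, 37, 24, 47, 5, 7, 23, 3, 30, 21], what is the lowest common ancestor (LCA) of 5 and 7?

Tree insertion order: [31, 37, 24, 47, 5, 7, 23, 3, 30, 21]
Tree (level-order array): [31, 24, 37, 5, 30, None, 47, 3, 7, None, None, None, None, None, None, None, 23, 21]
In a BST, the LCA of p=5, q=7 is the first node v on the
root-to-leaf path with p <= v <= q (go left if both < v, right if both > v).
Walk from root:
  at 31: both 5 and 7 < 31, go left
  at 24: both 5 and 7 < 24, go left
  at 5: 5 <= 5 <= 7, this is the LCA
LCA = 5


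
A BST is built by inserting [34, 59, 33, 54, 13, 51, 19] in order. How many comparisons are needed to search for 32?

Search path for 32: 34 -> 33 -> 13 -> 19
Found: False
Comparisons: 4


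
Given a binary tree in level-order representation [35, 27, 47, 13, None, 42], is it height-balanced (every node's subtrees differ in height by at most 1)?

Tree (level-order array): [35, 27, 47, 13, None, 42]
Definition: a tree is height-balanced if, at every node, |h(left) - h(right)| <= 1 (empty subtree has height -1).
Bottom-up per-node check:
  node 13: h_left=-1, h_right=-1, diff=0 [OK], height=0
  node 27: h_left=0, h_right=-1, diff=1 [OK], height=1
  node 42: h_left=-1, h_right=-1, diff=0 [OK], height=0
  node 47: h_left=0, h_right=-1, diff=1 [OK], height=1
  node 35: h_left=1, h_right=1, diff=0 [OK], height=2
All nodes satisfy the balance condition.
Result: Balanced


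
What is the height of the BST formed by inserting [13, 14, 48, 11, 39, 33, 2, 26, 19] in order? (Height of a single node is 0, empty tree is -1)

Insertion order: [13, 14, 48, 11, 39, 33, 2, 26, 19]
Tree (level-order array): [13, 11, 14, 2, None, None, 48, None, None, 39, None, 33, None, 26, None, 19]
Compute height bottom-up (empty subtree = -1):
  height(2) = 1 + max(-1, -1) = 0
  height(11) = 1 + max(0, -1) = 1
  height(19) = 1 + max(-1, -1) = 0
  height(26) = 1 + max(0, -1) = 1
  height(33) = 1 + max(1, -1) = 2
  height(39) = 1 + max(2, -1) = 3
  height(48) = 1 + max(3, -1) = 4
  height(14) = 1 + max(-1, 4) = 5
  height(13) = 1 + max(1, 5) = 6
Height = 6


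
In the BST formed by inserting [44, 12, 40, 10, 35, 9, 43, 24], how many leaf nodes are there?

Tree built from: [44, 12, 40, 10, 35, 9, 43, 24]
Tree (level-order array): [44, 12, None, 10, 40, 9, None, 35, 43, None, None, 24]
Rule: A leaf has 0 children.
Per-node child counts:
  node 44: 1 child(ren)
  node 12: 2 child(ren)
  node 10: 1 child(ren)
  node 9: 0 child(ren)
  node 40: 2 child(ren)
  node 35: 1 child(ren)
  node 24: 0 child(ren)
  node 43: 0 child(ren)
Matching nodes: [9, 24, 43]
Count of leaf nodes: 3


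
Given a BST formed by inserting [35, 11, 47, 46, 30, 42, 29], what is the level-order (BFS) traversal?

Tree insertion order: [35, 11, 47, 46, 30, 42, 29]
Tree (level-order array): [35, 11, 47, None, 30, 46, None, 29, None, 42]
BFS from the root, enqueuing left then right child of each popped node:
  queue [35] -> pop 35, enqueue [11, 47], visited so far: [35]
  queue [11, 47] -> pop 11, enqueue [30], visited so far: [35, 11]
  queue [47, 30] -> pop 47, enqueue [46], visited so far: [35, 11, 47]
  queue [30, 46] -> pop 30, enqueue [29], visited so far: [35, 11, 47, 30]
  queue [46, 29] -> pop 46, enqueue [42], visited so far: [35, 11, 47, 30, 46]
  queue [29, 42] -> pop 29, enqueue [none], visited so far: [35, 11, 47, 30, 46, 29]
  queue [42] -> pop 42, enqueue [none], visited so far: [35, 11, 47, 30, 46, 29, 42]
Result: [35, 11, 47, 30, 46, 29, 42]


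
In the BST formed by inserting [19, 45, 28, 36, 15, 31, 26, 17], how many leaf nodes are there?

Tree built from: [19, 45, 28, 36, 15, 31, 26, 17]
Tree (level-order array): [19, 15, 45, None, 17, 28, None, None, None, 26, 36, None, None, 31]
Rule: A leaf has 0 children.
Per-node child counts:
  node 19: 2 child(ren)
  node 15: 1 child(ren)
  node 17: 0 child(ren)
  node 45: 1 child(ren)
  node 28: 2 child(ren)
  node 26: 0 child(ren)
  node 36: 1 child(ren)
  node 31: 0 child(ren)
Matching nodes: [17, 26, 31]
Count of leaf nodes: 3


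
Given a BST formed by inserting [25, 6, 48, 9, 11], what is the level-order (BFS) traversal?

Tree insertion order: [25, 6, 48, 9, 11]
Tree (level-order array): [25, 6, 48, None, 9, None, None, None, 11]
BFS from the root, enqueuing left then right child of each popped node:
  queue [25] -> pop 25, enqueue [6, 48], visited so far: [25]
  queue [6, 48] -> pop 6, enqueue [9], visited so far: [25, 6]
  queue [48, 9] -> pop 48, enqueue [none], visited so far: [25, 6, 48]
  queue [9] -> pop 9, enqueue [11], visited so far: [25, 6, 48, 9]
  queue [11] -> pop 11, enqueue [none], visited so far: [25, 6, 48, 9, 11]
Result: [25, 6, 48, 9, 11]


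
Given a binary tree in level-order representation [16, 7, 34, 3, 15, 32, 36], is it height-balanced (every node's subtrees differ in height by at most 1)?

Tree (level-order array): [16, 7, 34, 3, 15, 32, 36]
Definition: a tree is height-balanced if, at every node, |h(left) - h(right)| <= 1 (empty subtree has height -1).
Bottom-up per-node check:
  node 3: h_left=-1, h_right=-1, diff=0 [OK], height=0
  node 15: h_left=-1, h_right=-1, diff=0 [OK], height=0
  node 7: h_left=0, h_right=0, diff=0 [OK], height=1
  node 32: h_left=-1, h_right=-1, diff=0 [OK], height=0
  node 36: h_left=-1, h_right=-1, diff=0 [OK], height=0
  node 34: h_left=0, h_right=0, diff=0 [OK], height=1
  node 16: h_left=1, h_right=1, diff=0 [OK], height=2
All nodes satisfy the balance condition.
Result: Balanced


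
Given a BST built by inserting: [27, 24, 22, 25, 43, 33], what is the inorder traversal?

Tree insertion order: [27, 24, 22, 25, 43, 33]
Tree (level-order array): [27, 24, 43, 22, 25, 33]
Inorder traversal: [22, 24, 25, 27, 33, 43]


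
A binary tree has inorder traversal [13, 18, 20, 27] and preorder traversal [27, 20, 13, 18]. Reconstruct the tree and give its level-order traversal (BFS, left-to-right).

Inorder:  [13, 18, 20, 27]
Preorder: [27, 20, 13, 18]
Algorithm: preorder visits root first, so consume preorder in order;
for each root, split the current inorder slice at that value into
left-subtree inorder and right-subtree inorder, then recurse.
Recursive splits:
  root=27; inorder splits into left=[13, 18, 20], right=[]
  root=20; inorder splits into left=[13, 18], right=[]
  root=13; inorder splits into left=[], right=[18]
  root=18; inorder splits into left=[], right=[]
Reconstructed level-order: [27, 20, 13, 18]


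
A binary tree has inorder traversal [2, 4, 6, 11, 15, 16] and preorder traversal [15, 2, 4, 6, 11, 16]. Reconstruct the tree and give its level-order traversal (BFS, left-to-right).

Inorder:  [2, 4, 6, 11, 15, 16]
Preorder: [15, 2, 4, 6, 11, 16]
Algorithm: preorder visits root first, so consume preorder in order;
for each root, split the current inorder slice at that value into
left-subtree inorder and right-subtree inorder, then recurse.
Recursive splits:
  root=15; inorder splits into left=[2, 4, 6, 11], right=[16]
  root=2; inorder splits into left=[], right=[4, 6, 11]
  root=4; inorder splits into left=[], right=[6, 11]
  root=6; inorder splits into left=[], right=[11]
  root=11; inorder splits into left=[], right=[]
  root=16; inorder splits into left=[], right=[]
Reconstructed level-order: [15, 2, 16, 4, 6, 11]


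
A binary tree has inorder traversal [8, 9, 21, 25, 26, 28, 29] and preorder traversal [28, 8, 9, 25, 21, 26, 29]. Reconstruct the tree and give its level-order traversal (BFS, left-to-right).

Inorder:  [8, 9, 21, 25, 26, 28, 29]
Preorder: [28, 8, 9, 25, 21, 26, 29]
Algorithm: preorder visits root first, so consume preorder in order;
for each root, split the current inorder slice at that value into
left-subtree inorder and right-subtree inorder, then recurse.
Recursive splits:
  root=28; inorder splits into left=[8, 9, 21, 25, 26], right=[29]
  root=8; inorder splits into left=[], right=[9, 21, 25, 26]
  root=9; inorder splits into left=[], right=[21, 25, 26]
  root=25; inorder splits into left=[21], right=[26]
  root=21; inorder splits into left=[], right=[]
  root=26; inorder splits into left=[], right=[]
  root=29; inorder splits into left=[], right=[]
Reconstructed level-order: [28, 8, 29, 9, 25, 21, 26]


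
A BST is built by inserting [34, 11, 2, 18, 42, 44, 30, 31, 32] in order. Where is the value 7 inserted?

Starting tree (level order): [34, 11, 42, 2, 18, None, 44, None, None, None, 30, None, None, None, 31, None, 32]
Insertion path: 34 -> 11 -> 2
Result: insert 7 as right child of 2
Final tree (level order): [34, 11, 42, 2, 18, None, 44, None, 7, None, 30, None, None, None, None, None, 31, None, 32]


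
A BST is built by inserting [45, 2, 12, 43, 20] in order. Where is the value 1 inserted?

Starting tree (level order): [45, 2, None, None, 12, None, 43, 20]
Insertion path: 45 -> 2
Result: insert 1 as left child of 2
Final tree (level order): [45, 2, None, 1, 12, None, None, None, 43, 20]


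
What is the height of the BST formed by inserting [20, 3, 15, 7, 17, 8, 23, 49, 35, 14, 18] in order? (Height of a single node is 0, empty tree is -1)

Insertion order: [20, 3, 15, 7, 17, 8, 23, 49, 35, 14, 18]
Tree (level-order array): [20, 3, 23, None, 15, None, 49, 7, 17, 35, None, None, 8, None, 18, None, None, None, 14]
Compute height bottom-up (empty subtree = -1):
  height(14) = 1 + max(-1, -1) = 0
  height(8) = 1 + max(-1, 0) = 1
  height(7) = 1 + max(-1, 1) = 2
  height(18) = 1 + max(-1, -1) = 0
  height(17) = 1 + max(-1, 0) = 1
  height(15) = 1 + max(2, 1) = 3
  height(3) = 1 + max(-1, 3) = 4
  height(35) = 1 + max(-1, -1) = 0
  height(49) = 1 + max(0, -1) = 1
  height(23) = 1 + max(-1, 1) = 2
  height(20) = 1 + max(4, 2) = 5
Height = 5


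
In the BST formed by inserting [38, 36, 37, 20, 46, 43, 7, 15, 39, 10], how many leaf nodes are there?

Tree built from: [38, 36, 37, 20, 46, 43, 7, 15, 39, 10]
Tree (level-order array): [38, 36, 46, 20, 37, 43, None, 7, None, None, None, 39, None, None, 15, None, None, 10]
Rule: A leaf has 0 children.
Per-node child counts:
  node 38: 2 child(ren)
  node 36: 2 child(ren)
  node 20: 1 child(ren)
  node 7: 1 child(ren)
  node 15: 1 child(ren)
  node 10: 0 child(ren)
  node 37: 0 child(ren)
  node 46: 1 child(ren)
  node 43: 1 child(ren)
  node 39: 0 child(ren)
Matching nodes: [10, 37, 39]
Count of leaf nodes: 3


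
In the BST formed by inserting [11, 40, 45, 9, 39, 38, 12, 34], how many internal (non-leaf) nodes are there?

Tree built from: [11, 40, 45, 9, 39, 38, 12, 34]
Tree (level-order array): [11, 9, 40, None, None, 39, 45, 38, None, None, None, 12, None, None, 34]
Rule: An internal node has at least one child.
Per-node child counts:
  node 11: 2 child(ren)
  node 9: 0 child(ren)
  node 40: 2 child(ren)
  node 39: 1 child(ren)
  node 38: 1 child(ren)
  node 12: 1 child(ren)
  node 34: 0 child(ren)
  node 45: 0 child(ren)
Matching nodes: [11, 40, 39, 38, 12]
Count of internal (non-leaf) nodes: 5


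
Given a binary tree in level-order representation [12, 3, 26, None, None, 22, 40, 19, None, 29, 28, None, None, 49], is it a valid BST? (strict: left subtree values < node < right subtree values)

Level-order array: [12, 3, 26, None, None, 22, 40, 19, None, 29, 28, None, None, 49]
Validate using subtree bounds (lo, hi): at each node, require lo < value < hi,
then recurse left with hi=value and right with lo=value.
Preorder trace (stopping at first violation):
  at node 12 with bounds (-inf, +inf): OK
  at node 3 with bounds (-inf, 12): OK
  at node 26 with bounds (12, +inf): OK
  at node 22 with bounds (12, 26): OK
  at node 19 with bounds (12, 22): OK
  at node 40 with bounds (26, +inf): OK
  at node 29 with bounds (26, 40): OK
  at node 49 with bounds (26, 29): VIOLATION
Node 49 violates its bound: not (26 < 49 < 29).
Result: Not a valid BST


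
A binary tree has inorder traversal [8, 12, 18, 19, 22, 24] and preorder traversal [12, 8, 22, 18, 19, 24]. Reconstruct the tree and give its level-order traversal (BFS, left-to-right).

Inorder:  [8, 12, 18, 19, 22, 24]
Preorder: [12, 8, 22, 18, 19, 24]
Algorithm: preorder visits root first, so consume preorder in order;
for each root, split the current inorder slice at that value into
left-subtree inorder and right-subtree inorder, then recurse.
Recursive splits:
  root=12; inorder splits into left=[8], right=[18, 19, 22, 24]
  root=8; inorder splits into left=[], right=[]
  root=22; inorder splits into left=[18, 19], right=[24]
  root=18; inorder splits into left=[], right=[19]
  root=19; inorder splits into left=[], right=[]
  root=24; inorder splits into left=[], right=[]
Reconstructed level-order: [12, 8, 22, 18, 24, 19]


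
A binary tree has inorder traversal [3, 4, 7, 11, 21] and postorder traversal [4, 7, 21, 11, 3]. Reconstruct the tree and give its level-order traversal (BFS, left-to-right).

Inorder:   [3, 4, 7, 11, 21]
Postorder: [4, 7, 21, 11, 3]
Algorithm: postorder visits root last, so walk postorder right-to-left;
each value is the root of the current inorder slice — split it at that
value, recurse on the right subtree first, then the left.
Recursive splits:
  root=3; inorder splits into left=[], right=[4, 7, 11, 21]
  root=11; inorder splits into left=[4, 7], right=[21]
  root=21; inorder splits into left=[], right=[]
  root=7; inorder splits into left=[4], right=[]
  root=4; inorder splits into left=[], right=[]
Reconstructed level-order: [3, 11, 7, 21, 4]


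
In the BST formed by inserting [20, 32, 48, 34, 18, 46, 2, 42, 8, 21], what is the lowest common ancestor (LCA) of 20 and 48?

Tree insertion order: [20, 32, 48, 34, 18, 46, 2, 42, 8, 21]
Tree (level-order array): [20, 18, 32, 2, None, 21, 48, None, 8, None, None, 34, None, None, None, None, 46, 42]
In a BST, the LCA of p=20, q=48 is the first node v on the
root-to-leaf path with p <= v <= q (go left if both < v, right if both > v).
Walk from root:
  at 20: 20 <= 20 <= 48, this is the LCA
LCA = 20


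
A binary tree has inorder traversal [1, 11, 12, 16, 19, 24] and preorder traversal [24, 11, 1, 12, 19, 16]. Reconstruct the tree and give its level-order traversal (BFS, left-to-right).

Inorder:  [1, 11, 12, 16, 19, 24]
Preorder: [24, 11, 1, 12, 19, 16]
Algorithm: preorder visits root first, so consume preorder in order;
for each root, split the current inorder slice at that value into
left-subtree inorder and right-subtree inorder, then recurse.
Recursive splits:
  root=24; inorder splits into left=[1, 11, 12, 16, 19], right=[]
  root=11; inorder splits into left=[1], right=[12, 16, 19]
  root=1; inorder splits into left=[], right=[]
  root=12; inorder splits into left=[], right=[16, 19]
  root=19; inorder splits into left=[16], right=[]
  root=16; inorder splits into left=[], right=[]
Reconstructed level-order: [24, 11, 1, 12, 19, 16]


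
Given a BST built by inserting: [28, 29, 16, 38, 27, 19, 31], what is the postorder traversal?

Tree insertion order: [28, 29, 16, 38, 27, 19, 31]
Tree (level-order array): [28, 16, 29, None, 27, None, 38, 19, None, 31]
Postorder traversal: [19, 27, 16, 31, 38, 29, 28]


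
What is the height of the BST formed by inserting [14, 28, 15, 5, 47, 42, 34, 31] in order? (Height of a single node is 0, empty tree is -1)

Insertion order: [14, 28, 15, 5, 47, 42, 34, 31]
Tree (level-order array): [14, 5, 28, None, None, 15, 47, None, None, 42, None, 34, None, 31]
Compute height bottom-up (empty subtree = -1):
  height(5) = 1 + max(-1, -1) = 0
  height(15) = 1 + max(-1, -1) = 0
  height(31) = 1 + max(-1, -1) = 0
  height(34) = 1 + max(0, -1) = 1
  height(42) = 1 + max(1, -1) = 2
  height(47) = 1 + max(2, -1) = 3
  height(28) = 1 + max(0, 3) = 4
  height(14) = 1 + max(0, 4) = 5
Height = 5


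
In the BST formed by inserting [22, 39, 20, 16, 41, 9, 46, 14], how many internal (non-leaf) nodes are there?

Tree built from: [22, 39, 20, 16, 41, 9, 46, 14]
Tree (level-order array): [22, 20, 39, 16, None, None, 41, 9, None, None, 46, None, 14]
Rule: An internal node has at least one child.
Per-node child counts:
  node 22: 2 child(ren)
  node 20: 1 child(ren)
  node 16: 1 child(ren)
  node 9: 1 child(ren)
  node 14: 0 child(ren)
  node 39: 1 child(ren)
  node 41: 1 child(ren)
  node 46: 0 child(ren)
Matching nodes: [22, 20, 16, 9, 39, 41]
Count of internal (non-leaf) nodes: 6


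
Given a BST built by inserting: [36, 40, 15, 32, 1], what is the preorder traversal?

Tree insertion order: [36, 40, 15, 32, 1]
Tree (level-order array): [36, 15, 40, 1, 32]
Preorder traversal: [36, 15, 1, 32, 40]


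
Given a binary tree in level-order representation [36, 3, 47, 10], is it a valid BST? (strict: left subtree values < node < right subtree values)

Level-order array: [36, 3, 47, 10]
Validate using subtree bounds (lo, hi): at each node, require lo < value < hi,
then recurse left with hi=value and right with lo=value.
Preorder trace (stopping at first violation):
  at node 36 with bounds (-inf, +inf): OK
  at node 3 with bounds (-inf, 36): OK
  at node 10 with bounds (-inf, 3): VIOLATION
Node 10 violates its bound: not (-inf < 10 < 3).
Result: Not a valid BST


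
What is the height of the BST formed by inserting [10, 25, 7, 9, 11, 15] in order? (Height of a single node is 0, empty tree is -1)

Insertion order: [10, 25, 7, 9, 11, 15]
Tree (level-order array): [10, 7, 25, None, 9, 11, None, None, None, None, 15]
Compute height bottom-up (empty subtree = -1):
  height(9) = 1 + max(-1, -1) = 0
  height(7) = 1 + max(-1, 0) = 1
  height(15) = 1 + max(-1, -1) = 0
  height(11) = 1 + max(-1, 0) = 1
  height(25) = 1 + max(1, -1) = 2
  height(10) = 1 + max(1, 2) = 3
Height = 3


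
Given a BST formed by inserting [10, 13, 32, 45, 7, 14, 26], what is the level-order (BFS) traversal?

Tree insertion order: [10, 13, 32, 45, 7, 14, 26]
Tree (level-order array): [10, 7, 13, None, None, None, 32, 14, 45, None, 26]
BFS from the root, enqueuing left then right child of each popped node:
  queue [10] -> pop 10, enqueue [7, 13], visited so far: [10]
  queue [7, 13] -> pop 7, enqueue [none], visited so far: [10, 7]
  queue [13] -> pop 13, enqueue [32], visited so far: [10, 7, 13]
  queue [32] -> pop 32, enqueue [14, 45], visited so far: [10, 7, 13, 32]
  queue [14, 45] -> pop 14, enqueue [26], visited so far: [10, 7, 13, 32, 14]
  queue [45, 26] -> pop 45, enqueue [none], visited so far: [10, 7, 13, 32, 14, 45]
  queue [26] -> pop 26, enqueue [none], visited so far: [10, 7, 13, 32, 14, 45, 26]
Result: [10, 7, 13, 32, 14, 45, 26]


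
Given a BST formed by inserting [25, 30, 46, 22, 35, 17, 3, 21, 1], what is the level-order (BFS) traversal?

Tree insertion order: [25, 30, 46, 22, 35, 17, 3, 21, 1]
Tree (level-order array): [25, 22, 30, 17, None, None, 46, 3, 21, 35, None, 1]
BFS from the root, enqueuing left then right child of each popped node:
  queue [25] -> pop 25, enqueue [22, 30], visited so far: [25]
  queue [22, 30] -> pop 22, enqueue [17], visited so far: [25, 22]
  queue [30, 17] -> pop 30, enqueue [46], visited so far: [25, 22, 30]
  queue [17, 46] -> pop 17, enqueue [3, 21], visited so far: [25, 22, 30, 17]
  queue [46, 3, 21] -> pop 46, enqueue [35], visited so far: [25, 22, 30, 17, 46]
  queue [3, 21, 35] -> pop 3, enqueue [1], visited so far: [25, 22, 30, 17, 46, 3]
  queue [21, 35, 1] -> pop 21, enqueue [none], visited so far: [25, 22, 30, 17, 46, 3, 21]
  queue [35, 1] -> pop 35, enqueue [none], visited so far: [25, 22, 30, 17, 46, 3, 21, 35]
  queue [1] -> pop 1, enqueue [none], visited so far: [25, 22, 30, 17, 46, 3, 21, 35, 1]
Result: [25, 22, 30, 17, 46, 3, 21, 35, 1]


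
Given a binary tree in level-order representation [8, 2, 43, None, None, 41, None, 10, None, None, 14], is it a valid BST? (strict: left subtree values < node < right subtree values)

Level-order array: [8, 2, 43, None, None, 41, None, 10, None, None, 14]
Validate using subtree bounds (lo, hi): at each node, require lo < value < hi,
then recurse left with hi=value and right with lo=value.
Preorder trace (stopping at first violation):
  at node 8 with bounds (-inf, +inf): OK
  at node 2 with bounds (-inf, 8): OK
  at node 43 with bounds (8, +inf): OK
  at node 41 with bounds (8, 43): OK
  at node 10 with bounds (8, 41): OK
  at node 14 with bounds (10, 41): OK
No violation found at any node.
Result: Valid BST
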